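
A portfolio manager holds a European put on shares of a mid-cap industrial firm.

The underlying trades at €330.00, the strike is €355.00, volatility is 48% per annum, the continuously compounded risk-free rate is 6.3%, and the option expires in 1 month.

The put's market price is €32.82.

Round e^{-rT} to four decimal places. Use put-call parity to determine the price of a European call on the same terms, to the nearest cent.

exp(−rT) = exp(−0.063·0.08333) = 0.9948
Put-call parity: C − P = S − K·e^(−rT) = 330 − 355·0.9948 = 330 − 353.1540 = -23.1540
C = P + (C − P) = 32.82 + (-23.1540) = 9.6660

€9.67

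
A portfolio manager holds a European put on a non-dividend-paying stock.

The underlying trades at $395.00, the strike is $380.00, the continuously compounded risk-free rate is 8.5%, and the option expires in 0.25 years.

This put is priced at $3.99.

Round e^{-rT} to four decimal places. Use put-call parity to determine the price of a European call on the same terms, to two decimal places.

exp(−rT) = exp(−0.085·0.25) = 0.9790
Put-call parity: C − P = S − K·e^(−rT) = 395 − 380·0.9790 = 395 − 372.0200 = 22.9800
C = P + (C − P) = 3.99 + (22.9800) = 26.9700

$26.97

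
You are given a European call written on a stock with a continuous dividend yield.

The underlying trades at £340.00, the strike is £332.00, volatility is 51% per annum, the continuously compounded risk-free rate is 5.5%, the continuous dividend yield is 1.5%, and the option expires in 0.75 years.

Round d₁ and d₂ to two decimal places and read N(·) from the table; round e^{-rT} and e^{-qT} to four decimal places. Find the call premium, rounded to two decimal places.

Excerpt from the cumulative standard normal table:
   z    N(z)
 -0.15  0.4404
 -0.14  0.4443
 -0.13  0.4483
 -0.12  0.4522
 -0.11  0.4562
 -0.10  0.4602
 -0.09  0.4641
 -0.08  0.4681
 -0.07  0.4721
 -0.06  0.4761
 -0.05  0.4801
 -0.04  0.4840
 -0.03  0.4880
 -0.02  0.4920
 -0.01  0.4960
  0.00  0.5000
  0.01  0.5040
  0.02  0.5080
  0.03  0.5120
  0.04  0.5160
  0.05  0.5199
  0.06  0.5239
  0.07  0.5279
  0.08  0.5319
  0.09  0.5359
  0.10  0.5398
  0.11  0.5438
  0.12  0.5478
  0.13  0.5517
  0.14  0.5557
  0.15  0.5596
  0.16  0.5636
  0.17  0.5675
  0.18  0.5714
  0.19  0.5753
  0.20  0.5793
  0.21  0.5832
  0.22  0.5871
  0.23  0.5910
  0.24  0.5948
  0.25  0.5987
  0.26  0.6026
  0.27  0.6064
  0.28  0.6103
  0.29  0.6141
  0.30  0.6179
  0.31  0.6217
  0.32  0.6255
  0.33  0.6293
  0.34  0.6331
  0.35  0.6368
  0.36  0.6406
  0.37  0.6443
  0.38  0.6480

£66.23

σ√T = 0.51 × 0.8660 = 0.4417
ln(S/K) + (r − q + σ²/2)T = ln(340/332) + (0.055 − 0.015 + 0.51²/2)·0.75 = 0.0238 + 0.1275 = 0.1513
d₁ = 0.1513 / 0.4417 = 0.3427 which rounds to 0.34
d₂ = d₁ − σ√T = 0.3427 − 0.4417 = -0.0990 which rounds to -0.10
exp(−qT) = exp(−0.015·0.75) = 0.9888;  exp(−rT) = exp(−0.055·0.75) = 0.9596
N(d₁) = N(0.34) = 0.6331;  N(d₂) = N(-0.10) = 0.4602
C = 340·0.9888·0.6331 − 332·0.9596·0.4602 = 212.8432 − 146.6138 = 66.2293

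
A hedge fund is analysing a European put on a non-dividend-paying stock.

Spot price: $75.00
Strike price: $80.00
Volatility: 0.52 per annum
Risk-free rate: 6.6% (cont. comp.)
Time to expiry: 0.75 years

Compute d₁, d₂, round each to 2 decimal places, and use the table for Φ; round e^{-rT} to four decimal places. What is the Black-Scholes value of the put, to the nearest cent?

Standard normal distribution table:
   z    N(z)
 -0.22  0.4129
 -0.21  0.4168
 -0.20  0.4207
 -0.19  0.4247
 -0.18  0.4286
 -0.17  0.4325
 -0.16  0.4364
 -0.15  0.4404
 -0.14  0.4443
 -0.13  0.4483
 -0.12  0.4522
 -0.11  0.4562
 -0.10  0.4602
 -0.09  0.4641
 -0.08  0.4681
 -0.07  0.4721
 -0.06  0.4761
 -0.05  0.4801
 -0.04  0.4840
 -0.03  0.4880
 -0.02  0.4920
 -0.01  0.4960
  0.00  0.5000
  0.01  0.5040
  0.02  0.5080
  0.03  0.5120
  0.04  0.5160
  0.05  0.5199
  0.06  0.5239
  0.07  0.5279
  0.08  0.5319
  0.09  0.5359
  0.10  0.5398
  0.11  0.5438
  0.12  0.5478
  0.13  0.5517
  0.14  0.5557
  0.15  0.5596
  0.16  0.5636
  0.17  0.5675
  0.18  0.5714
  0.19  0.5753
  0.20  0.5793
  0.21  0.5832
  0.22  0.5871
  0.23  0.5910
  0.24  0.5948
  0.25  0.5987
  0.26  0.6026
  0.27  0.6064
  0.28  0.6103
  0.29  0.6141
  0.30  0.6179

$14.03

σ√T = 0.52·√0.75 = 0.4503
d₁ = [ln(75/80) + (0.066 + 0.52²/2)·0.75] / 0.4503 = [-0.0645 + 0.1509] / 0.4503 = 0.1918 ≈ 0.19
d₂ = d₁ − σ√T = 0.1918 − 0.4503 = -0.2586 ≈ -0.26
exp(−rT) = exp(−0.066·0.75) = 0.9517
P = 80·0.9517·N(0.26) − 75·N(-0.19) = 80·0.9517·0.6026 − 75·0.4247 = 45.8796 − 31.8525 = 14.0271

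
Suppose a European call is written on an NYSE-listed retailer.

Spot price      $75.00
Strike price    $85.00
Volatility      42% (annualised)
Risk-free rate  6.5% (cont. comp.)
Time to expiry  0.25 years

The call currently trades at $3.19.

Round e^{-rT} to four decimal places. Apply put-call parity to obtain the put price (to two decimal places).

$11.82

exp(−rT) = exp(−0.065·0.25) = 0.9839
Put-call parity: C − P = S − K·e^(−rT) = 75 − 85·0.9839 = 75 − 83.6315 = -8.6315
P = C − (C − P) = 3.19 − (-8.6315) = 11.8215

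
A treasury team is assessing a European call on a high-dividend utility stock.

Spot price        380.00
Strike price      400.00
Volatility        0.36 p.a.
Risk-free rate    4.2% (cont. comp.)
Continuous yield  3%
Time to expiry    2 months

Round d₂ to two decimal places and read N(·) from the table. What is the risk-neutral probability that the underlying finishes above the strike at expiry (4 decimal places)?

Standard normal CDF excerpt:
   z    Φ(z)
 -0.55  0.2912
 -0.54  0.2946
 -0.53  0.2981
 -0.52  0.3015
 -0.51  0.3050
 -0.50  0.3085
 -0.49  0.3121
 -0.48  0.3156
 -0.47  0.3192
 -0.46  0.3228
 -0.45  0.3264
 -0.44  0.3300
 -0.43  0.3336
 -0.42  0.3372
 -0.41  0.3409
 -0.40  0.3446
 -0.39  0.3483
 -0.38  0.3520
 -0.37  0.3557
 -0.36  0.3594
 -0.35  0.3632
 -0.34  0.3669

T = 0.1667;  σ√T = 0.1470
d₁ = [ln(380/400) + (0.042 − 0.03 + 0.36²/2)·0.1667] / 0.1470 = [-0.0513 + 0.0128] / 0.1470 = -0.2619 ≈ -0.26
d₂ = d₁ − σ√T = -0.2619 − 0.1470 = -0.4089 ≈ -0.41
Risk-neutral Pr[S_T > K] = N(d₂) = N(-0.41) = 0.3409

0.3409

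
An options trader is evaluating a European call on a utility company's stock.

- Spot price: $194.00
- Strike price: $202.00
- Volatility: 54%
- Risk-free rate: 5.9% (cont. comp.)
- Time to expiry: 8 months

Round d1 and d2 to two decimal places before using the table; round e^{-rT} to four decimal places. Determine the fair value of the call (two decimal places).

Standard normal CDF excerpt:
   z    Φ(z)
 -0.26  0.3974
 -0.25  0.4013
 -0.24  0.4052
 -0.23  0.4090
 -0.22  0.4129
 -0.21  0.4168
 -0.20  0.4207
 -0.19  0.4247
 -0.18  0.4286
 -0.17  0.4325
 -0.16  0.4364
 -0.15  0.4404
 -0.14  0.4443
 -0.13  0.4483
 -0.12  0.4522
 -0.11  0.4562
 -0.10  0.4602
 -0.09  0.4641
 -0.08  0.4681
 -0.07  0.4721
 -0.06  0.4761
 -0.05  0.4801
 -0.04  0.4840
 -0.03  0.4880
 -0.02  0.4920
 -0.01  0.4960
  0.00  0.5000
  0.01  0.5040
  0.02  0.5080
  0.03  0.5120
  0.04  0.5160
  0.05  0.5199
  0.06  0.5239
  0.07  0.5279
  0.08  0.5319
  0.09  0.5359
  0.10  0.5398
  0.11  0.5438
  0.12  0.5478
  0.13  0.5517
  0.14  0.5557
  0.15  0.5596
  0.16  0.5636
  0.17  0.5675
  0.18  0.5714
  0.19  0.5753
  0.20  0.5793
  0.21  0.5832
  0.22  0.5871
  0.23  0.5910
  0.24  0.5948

$33.71

σ√T = 0.54·√0.6667 = 0.4409
d₁ = [ln(194/202) + (0.059 + ½·0.54²)·0.6667] / (σ√T) = (-0.0404 + 0.1365) / 0.4409 = 0.2180 which rounds to 0.22
d₂ = 0.2180 − 0.4409 = -0.2229 which rounds to -0.22
exp(−rT) = exp(−0.059·0.6667) = 0.9614
C = 194·N(0.22) − 202·0.9614·N(-0.22) = 194·0.5871 − 202·0.9614·0.4129 = 113.8974 − 80.1863 = 33.7111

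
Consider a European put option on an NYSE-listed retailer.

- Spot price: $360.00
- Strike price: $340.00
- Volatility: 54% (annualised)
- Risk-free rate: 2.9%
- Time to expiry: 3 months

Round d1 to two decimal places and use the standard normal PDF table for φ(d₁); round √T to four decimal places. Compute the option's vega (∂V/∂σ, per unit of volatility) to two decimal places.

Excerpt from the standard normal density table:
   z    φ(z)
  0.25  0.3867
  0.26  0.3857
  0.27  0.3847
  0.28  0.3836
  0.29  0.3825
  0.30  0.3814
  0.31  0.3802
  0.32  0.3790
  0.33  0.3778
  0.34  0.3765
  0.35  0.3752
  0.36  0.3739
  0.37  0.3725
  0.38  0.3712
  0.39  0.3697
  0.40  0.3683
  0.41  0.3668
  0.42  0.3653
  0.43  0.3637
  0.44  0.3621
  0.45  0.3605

67.05

T = 0.25;  σ√T = 0.2700
d₁ = [ln(360/340) + (0.029 + ½·0.54²)·0.25] / (σ√T) = (0.0572 + 0.0437) / 0.2700 = 0.3735 → 0.37
√T = √0.25 = 0.5000
φ(d₁) = φ(0.37) = 0.3725
vega = S·φ(d₁)·√T = 360·0.3725·0.5000 = 67.0500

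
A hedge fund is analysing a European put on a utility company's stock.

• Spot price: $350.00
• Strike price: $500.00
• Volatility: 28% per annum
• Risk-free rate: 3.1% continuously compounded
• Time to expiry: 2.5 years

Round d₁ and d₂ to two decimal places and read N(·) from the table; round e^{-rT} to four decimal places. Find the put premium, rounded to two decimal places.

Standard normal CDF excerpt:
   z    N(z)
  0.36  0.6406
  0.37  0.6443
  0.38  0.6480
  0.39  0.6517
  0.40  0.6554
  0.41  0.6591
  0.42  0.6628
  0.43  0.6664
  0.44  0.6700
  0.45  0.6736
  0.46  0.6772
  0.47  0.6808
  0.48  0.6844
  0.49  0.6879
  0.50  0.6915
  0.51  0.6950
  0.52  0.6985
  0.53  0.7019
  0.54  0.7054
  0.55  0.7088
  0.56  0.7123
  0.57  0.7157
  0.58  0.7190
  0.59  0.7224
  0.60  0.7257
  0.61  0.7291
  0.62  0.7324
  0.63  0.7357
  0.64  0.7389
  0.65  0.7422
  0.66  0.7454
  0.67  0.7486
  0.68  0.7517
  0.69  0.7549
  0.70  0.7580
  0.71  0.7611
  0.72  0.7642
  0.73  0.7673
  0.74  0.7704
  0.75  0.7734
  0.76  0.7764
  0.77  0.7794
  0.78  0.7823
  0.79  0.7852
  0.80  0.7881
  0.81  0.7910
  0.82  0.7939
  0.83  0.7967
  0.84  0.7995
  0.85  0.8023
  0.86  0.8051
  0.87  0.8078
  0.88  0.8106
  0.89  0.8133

σ√T = 0.28 × 1.5811 = 0.4427
d₁ = [ln(350/500) + (0.031 + ½·0.28²)·2.5] / (σ√T) = (-0.3567 + 0.1755) / 0.4427 = -0.4092 ≈ -0.41
d₂ = -0.4092 − 0.4427 = -0.8520 ≈ -0.85
exp(−rT) = exp(−0.031·2.5) = 0.9254
P = 500·0.9254·N(0.85) − 350·N(0.41) = 500·0.9254·0.8023 − 350·0.6591 = 371.2242 − 230.6850 = 140.5392

$140.54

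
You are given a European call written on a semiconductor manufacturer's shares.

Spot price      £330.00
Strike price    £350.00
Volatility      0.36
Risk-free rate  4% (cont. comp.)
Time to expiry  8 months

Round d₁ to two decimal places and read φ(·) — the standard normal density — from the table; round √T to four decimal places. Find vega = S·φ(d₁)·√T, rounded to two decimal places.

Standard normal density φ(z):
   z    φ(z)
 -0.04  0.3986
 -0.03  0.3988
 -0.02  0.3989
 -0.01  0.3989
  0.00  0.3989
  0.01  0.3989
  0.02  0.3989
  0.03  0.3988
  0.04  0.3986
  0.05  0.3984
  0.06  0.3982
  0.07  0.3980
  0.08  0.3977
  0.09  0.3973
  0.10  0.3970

107.40

T = 0.6667;  σ√T = 0.2939
d₁ = [ln(330/350) + (0.04 + 0.36²/2)·0.6667] / 0.2939 = [-0.0588 + 0.0699] / 0.2939 = 0.0375 → 0.04
√T = √0.6667 = 0.8165
φ(d₁) = φ(0.04) = 0.3986
vega = S·φ(d₁)·√T = 330·0.3986·0.8165 = 107.4008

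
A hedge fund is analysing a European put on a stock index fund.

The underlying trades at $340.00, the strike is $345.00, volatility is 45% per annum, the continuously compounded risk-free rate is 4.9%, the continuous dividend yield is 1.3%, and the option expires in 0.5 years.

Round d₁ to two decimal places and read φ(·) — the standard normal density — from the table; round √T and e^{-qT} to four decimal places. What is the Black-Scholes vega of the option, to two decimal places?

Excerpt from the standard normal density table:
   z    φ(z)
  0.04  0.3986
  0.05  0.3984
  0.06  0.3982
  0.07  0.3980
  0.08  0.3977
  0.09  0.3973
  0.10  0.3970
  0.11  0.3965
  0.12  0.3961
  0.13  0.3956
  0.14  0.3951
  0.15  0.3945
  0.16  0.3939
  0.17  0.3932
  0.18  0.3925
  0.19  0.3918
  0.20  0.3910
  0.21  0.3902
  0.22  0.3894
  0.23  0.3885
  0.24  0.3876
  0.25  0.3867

σ√T = 0.45·√0.5 = 0.3182
ln(S/K) + (r − q + σ²/2)T = ln(340/345) + (0.049 − 0.013 + 0.45²/2)·0.5 = -0.0146 + 0.0686 = 0.0540
d₁ = 0.0540 / 0.3182 = 0.1698 which rounds to 0.17
√T = √0.5 = 0.7071
φ(d₁) = φ(0.17) = 0.3932
exp(−qT) = exp(−0.013·0.5) = 0.9935
vega = S·exp(−qT)·φ(d₁)·√T = 340·0.9935·0.3932·0.7071 = 93.9163
(Vega is the same for a European call and put with the same parameters.)

93.92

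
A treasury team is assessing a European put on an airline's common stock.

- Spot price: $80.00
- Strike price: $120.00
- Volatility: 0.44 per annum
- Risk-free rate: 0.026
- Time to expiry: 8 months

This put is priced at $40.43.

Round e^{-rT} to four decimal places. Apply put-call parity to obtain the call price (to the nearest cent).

e^(−rT) = e^(−0.026·0.6667) = 0.9828
Put-call parity: C − P = S − K·e^(−rT) = 80 − 120·0.9828 = 80 − 117.9360 = -37.9360
C = P + (C − P) = 40.43 + (-37.9360) = 2.4940

$2.49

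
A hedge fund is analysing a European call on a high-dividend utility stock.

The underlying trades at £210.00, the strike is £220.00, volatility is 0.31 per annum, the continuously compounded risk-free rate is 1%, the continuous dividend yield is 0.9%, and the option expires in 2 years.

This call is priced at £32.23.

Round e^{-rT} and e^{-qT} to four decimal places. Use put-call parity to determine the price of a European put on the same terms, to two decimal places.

£41.61

e^(−qT) = e^(−0.009·2) = 0.9822;  e^(−rT) = e^(−0.01·2) = 0.9802
Put-call parity: C − P = S·e^(−qT) − K·e^(−rT) = 210·0.9822 − 220·0.9802 = 206.2620 − 215.6440 = -9.3820
P = C − (C − P) = 32.23 − (-9.3820) = 41.6120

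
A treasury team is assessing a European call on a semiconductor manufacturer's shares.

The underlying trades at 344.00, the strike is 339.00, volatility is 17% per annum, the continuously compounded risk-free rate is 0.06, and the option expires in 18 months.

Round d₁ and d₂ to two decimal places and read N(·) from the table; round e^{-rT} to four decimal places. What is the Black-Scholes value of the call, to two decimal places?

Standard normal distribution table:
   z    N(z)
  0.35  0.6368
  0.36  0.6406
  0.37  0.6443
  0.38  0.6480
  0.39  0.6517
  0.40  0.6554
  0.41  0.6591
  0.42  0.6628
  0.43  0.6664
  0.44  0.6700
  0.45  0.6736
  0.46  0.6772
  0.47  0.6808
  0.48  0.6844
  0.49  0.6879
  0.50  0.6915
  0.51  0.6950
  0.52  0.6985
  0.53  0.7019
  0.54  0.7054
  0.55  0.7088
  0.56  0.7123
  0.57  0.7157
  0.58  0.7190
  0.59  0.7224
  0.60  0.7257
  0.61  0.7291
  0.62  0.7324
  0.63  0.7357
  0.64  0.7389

47.76

T = 1.5;  σ√T = 0.2082
d₁ = [ln(344/339) + (0.06 + 0.17²/2)·1.5] / 0.2082 = [0.0146 + 0.1117] / 0.2082 = 0.6067 ≈ 0.61
d₂ = d₁ − σ√T = 0.6067 − 0.2082 = 0.3985 ≈ 0.40
e^(−rT) = e^(−0.06·1.5) = 0.9139
N(d₁) = N(0.61) = 0.7291;  N(d₂) = N(0.40) = 0.6554
C = 344·0.7291 − 339·0.9139·0.6554 = 250.8104 − 203.0509 = 47.7595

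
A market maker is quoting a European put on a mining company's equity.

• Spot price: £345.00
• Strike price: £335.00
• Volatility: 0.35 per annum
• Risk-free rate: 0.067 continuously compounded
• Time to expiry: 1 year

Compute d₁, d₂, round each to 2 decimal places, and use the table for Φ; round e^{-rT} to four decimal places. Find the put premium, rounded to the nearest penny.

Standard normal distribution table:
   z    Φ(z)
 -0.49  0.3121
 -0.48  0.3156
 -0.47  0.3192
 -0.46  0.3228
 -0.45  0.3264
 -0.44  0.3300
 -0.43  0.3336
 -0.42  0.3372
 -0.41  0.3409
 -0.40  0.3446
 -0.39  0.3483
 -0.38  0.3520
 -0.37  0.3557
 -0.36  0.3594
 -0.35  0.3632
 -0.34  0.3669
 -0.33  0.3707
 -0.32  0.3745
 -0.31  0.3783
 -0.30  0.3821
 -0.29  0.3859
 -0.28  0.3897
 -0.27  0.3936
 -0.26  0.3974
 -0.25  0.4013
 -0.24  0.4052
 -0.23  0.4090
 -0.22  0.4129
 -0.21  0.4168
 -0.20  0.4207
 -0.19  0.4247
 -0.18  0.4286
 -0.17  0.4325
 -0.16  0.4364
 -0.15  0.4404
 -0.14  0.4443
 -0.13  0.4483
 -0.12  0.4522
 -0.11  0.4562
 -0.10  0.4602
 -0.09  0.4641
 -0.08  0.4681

T = 1;  σ√T = 0.3500
ln(S/K) + (r + σ²/2)T = ln(345/335) + (0.067 + 0.35²/2)·1 = 0.0294 + 0.1283 = 0.1577
d₁ = 0.1577 / 0.3500 = 0.4505 ≈ 0.45
d₂ = d₁ − σ√T = 0.4505 − 0.3500 = 0.1005 ≈ 0.10
e^(−rT) = e^(−0.067·1) = 0.9352
P = 335·0.9352·N(-0.10) − 345·N(-0.45) = 335·0.9352·0.4602 − 345·0.3264 = 144.1770 − 112.6080 = 31.5690

£31.57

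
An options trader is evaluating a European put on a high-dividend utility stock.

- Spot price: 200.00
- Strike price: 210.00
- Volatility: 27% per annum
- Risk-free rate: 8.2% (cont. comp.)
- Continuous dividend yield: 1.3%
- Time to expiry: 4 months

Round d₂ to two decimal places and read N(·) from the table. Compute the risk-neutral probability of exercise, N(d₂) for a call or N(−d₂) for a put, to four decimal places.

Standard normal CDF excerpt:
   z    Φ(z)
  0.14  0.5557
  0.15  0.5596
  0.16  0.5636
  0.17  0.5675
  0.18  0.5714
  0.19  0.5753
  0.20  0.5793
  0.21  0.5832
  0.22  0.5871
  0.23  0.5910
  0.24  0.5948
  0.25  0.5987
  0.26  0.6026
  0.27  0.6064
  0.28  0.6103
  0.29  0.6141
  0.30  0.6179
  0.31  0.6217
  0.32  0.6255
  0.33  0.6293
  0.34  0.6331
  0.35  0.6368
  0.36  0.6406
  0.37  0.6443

σ√T = 0.27·√0.3333 = 0.1559
d₁ = [ln(200/210) + (0.082 − 0.013 + 0.27²/2)·0.3333] / 0.1559 = [-0.0488 + 0.0352] / 0.1559 = -0.0875 ≈ -0.09
d₂ = d₁ − σ√T = -0.0875 − 0.1559 = -0.2434 ≈ -0.24
Pr(exercise) under Q = N(−d₂) = N(0.24) = 0.5948

0.5948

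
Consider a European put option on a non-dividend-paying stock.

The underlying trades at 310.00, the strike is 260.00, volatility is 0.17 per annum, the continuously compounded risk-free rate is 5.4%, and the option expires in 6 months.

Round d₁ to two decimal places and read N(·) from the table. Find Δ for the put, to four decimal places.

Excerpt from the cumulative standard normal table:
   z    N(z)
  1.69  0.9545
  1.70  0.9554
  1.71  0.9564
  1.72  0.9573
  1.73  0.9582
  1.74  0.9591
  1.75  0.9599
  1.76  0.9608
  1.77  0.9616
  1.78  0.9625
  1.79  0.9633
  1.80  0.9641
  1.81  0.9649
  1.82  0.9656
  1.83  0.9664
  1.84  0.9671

-0.0401

σ√T = 0.17·√0.5 = 0.1202
d₁ = [ln(310/260) + (0.054 + 0.17²/2)·0.5] / 0.1202 = [0.1759 + 0.0342] / 0.1202 = 1.7479 → 1.75
N(d₁) = N(1.75) = 0.9599
Δ_put = N(d₁) − 1 = 0.9599 − 1 = -0.0401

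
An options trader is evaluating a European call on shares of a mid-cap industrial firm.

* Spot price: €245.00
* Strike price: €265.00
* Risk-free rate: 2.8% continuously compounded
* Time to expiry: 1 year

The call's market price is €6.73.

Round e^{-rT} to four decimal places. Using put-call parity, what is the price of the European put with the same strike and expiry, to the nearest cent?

e^(−rT) = e^(−0.028·1) = 0.9724
Put-call parity: C − P = S − K·e^(−rT) = 245 − 265·0.9724 = 245 − 257.6860 = -12.6860
P = C − (C − P) = 6.73 − (-12.6860) = 19.4160

€19.42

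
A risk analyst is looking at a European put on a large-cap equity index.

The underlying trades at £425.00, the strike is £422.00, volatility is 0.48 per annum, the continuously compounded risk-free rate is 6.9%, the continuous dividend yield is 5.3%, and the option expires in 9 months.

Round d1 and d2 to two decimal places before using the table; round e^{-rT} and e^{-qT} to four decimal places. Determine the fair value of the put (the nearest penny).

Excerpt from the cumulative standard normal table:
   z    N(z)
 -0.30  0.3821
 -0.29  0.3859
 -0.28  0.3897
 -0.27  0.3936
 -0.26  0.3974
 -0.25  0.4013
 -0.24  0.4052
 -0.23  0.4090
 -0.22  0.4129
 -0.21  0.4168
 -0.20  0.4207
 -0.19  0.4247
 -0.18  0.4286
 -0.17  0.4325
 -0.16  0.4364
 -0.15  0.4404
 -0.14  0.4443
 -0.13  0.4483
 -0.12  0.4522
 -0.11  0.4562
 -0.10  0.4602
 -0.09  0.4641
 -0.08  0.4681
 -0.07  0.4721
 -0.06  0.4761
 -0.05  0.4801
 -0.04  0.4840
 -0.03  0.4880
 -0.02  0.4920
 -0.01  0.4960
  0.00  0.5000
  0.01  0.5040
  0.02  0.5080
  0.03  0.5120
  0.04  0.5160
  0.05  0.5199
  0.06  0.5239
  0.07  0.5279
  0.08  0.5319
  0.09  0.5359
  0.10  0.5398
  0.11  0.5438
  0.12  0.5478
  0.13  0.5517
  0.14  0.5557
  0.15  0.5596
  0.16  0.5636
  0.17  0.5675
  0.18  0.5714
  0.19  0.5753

σ√T = 0.48 × 0.8660 = 0.4157
d₁ = [ln(425/422) + (0.069 − 0.053 + 0.48²/2)·0.75] / 0.4157 = [0.0071 + 0.0984] / 0.4157 = 0.2538 → 0.25
d₂ = d₁ − σ√T = 0.2538 − 0.4157 = -0.1619 → -0.16
exp(−qT) = exp(−0.053·0.75) = 0.9610;  exp(−rT) = exp(−0.069·0.75) = 0.9496
N(−d₂) = N(0.16) = 0.5636;  N(−d₁) = N(-0.25) = 0.4013
P = 422·0.9496·0.5636 − 425·0.9610·0.4013 = 225.8521 − 163.9010 = 61.9512

£61.95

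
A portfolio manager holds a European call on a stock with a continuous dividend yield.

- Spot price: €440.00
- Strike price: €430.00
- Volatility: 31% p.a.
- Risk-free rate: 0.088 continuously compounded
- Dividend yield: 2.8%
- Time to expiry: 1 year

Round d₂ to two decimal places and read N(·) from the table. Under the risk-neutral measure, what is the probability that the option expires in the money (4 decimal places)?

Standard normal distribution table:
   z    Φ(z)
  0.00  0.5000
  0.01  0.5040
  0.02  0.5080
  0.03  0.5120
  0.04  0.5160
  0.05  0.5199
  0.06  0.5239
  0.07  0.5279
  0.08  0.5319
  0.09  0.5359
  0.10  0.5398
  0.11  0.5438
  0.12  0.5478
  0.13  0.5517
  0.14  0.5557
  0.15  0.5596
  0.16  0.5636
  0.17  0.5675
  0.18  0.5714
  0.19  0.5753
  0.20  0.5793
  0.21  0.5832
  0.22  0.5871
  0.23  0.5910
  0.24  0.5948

0.5438

σ√T = 0.31·√1 = 0.3100
d₁ = [ln(440/430) + (0.088 − 0.028 + 0.31²/2)·1] / 0.3100 = [0.0230 + 0.1081] / 0.3100 = 0.4227 which rounds to 0.42
d₂ = d₁ − σ√T = 0.4227 − 0.3100 = 0.1127 which rounds to 0.11
Pr(exercise) under Q = N(d₂) = 0.5438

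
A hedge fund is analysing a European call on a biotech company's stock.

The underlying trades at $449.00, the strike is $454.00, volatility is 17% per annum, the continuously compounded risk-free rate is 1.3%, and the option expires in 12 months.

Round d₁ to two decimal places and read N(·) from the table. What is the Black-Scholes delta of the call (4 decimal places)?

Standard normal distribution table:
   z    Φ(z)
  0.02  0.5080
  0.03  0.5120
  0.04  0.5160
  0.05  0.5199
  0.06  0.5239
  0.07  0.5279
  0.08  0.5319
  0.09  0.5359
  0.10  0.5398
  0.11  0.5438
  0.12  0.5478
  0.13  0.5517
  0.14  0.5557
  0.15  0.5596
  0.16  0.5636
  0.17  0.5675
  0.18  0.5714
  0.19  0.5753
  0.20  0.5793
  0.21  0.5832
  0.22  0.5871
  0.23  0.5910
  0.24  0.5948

0.5398

σ√T = 0.17 × 1.0000 = 0.1700
d₁ = [ln(449/454) + (0.013 + ½·0.17²)·1] / (σ√T) = (-0.0111 + 0.0275) / 0.1700 = 0.0963 which rounds to 0.10
N(d₁) = N(0.10) = 0.5398
Δ_call = N(d₁) = 0.5398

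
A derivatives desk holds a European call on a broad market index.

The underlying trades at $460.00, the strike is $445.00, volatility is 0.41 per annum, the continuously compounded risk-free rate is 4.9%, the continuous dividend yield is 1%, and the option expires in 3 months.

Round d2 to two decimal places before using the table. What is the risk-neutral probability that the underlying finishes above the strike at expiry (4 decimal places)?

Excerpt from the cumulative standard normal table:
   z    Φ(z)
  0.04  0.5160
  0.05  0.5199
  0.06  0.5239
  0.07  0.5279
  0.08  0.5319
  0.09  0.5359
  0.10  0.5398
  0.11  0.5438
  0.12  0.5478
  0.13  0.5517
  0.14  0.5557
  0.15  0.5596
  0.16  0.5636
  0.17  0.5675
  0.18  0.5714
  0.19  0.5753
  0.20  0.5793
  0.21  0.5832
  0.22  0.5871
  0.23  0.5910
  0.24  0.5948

σ√T = 0.41·√0.25 = 0.2050
ln(S/K) + (r − q + σ²/2)T = ln(460/445) + (0.049 − 0.01 + 0.41²/2)·0.25 = 0.0332 + 0.0308 = 0.0639
d₁ = 0.0639 / 0.2050 = 0.3118 ≈ 0.31
d₂ = d₁ − σ√T = 0.3118 − 0.2050 = 0.1068 ≈ 0.11
Pr(exercise) under Q = N(d₂) = 0.5438

0.5438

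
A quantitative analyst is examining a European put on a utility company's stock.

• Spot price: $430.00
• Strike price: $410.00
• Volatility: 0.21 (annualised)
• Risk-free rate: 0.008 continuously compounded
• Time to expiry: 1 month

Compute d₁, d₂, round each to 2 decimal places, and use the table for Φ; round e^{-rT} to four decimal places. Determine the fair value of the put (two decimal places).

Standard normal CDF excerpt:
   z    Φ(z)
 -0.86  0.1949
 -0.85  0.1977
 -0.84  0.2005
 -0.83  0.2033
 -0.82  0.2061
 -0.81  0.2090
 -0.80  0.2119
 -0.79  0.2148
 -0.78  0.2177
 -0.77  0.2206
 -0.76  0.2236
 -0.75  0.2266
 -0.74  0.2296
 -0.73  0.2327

σ√T = 0.21 × 0.2887 = 0.0606
d₁ = [ln(430/410) + (0.008 + 0.21²/2)·0.08333] / 0.0606 = [0.0476 + 0.0025] / 0.0606 = 0.8270 which rounds to 0.83
d₂ = d₁ − σ√T = 0.8270 − 0.0606 = 0.7663 which rounds to 0.77
e^(−rT) = e^(−0.008·0.08333) = 0.9993
P = 410·0.9993·N(-0.77) − 430·N(-0.83) = 410·0.9993·0.2206 − 430·0.2033 = 90.3827 − 87.4190 = 2.9637

$2.96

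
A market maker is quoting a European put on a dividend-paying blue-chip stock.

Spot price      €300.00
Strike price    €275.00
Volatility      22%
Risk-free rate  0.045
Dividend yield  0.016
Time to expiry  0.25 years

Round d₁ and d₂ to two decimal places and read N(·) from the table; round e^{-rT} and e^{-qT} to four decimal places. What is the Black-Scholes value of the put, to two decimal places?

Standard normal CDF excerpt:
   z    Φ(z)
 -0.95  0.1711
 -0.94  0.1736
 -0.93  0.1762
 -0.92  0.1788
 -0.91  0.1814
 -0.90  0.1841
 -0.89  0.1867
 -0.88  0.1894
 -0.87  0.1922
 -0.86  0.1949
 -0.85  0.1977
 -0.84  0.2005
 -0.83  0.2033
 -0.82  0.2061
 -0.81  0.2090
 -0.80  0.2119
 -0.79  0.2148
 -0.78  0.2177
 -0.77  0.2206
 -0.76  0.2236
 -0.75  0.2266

σ√T = 0.22·√0.25 = 0.1100
d₁ = [ln(300/275) + (0.045 − 0.016 + ½·0.22²)·0.25] / (σ√T) = (0.0870 + 0.0133) / 0.1100 = 0.9119 ≈ 0.91
d₂ = 0.9119 − 0.1100 = 0.8019 ≈ 0.80
e^(−qT) = e^(−0.016·0.25) = 0.9960;  e^(−rT) = e^(−0.045·0.25) = 0.9888
P = 275·0.9888·N(-0.80) − 300·0.9960·N(-0.91) = 275·0.9888·0.2119 − 300·0.9960·0.1814 = 57.6198 − 54.2023 = 3.4175

€3.42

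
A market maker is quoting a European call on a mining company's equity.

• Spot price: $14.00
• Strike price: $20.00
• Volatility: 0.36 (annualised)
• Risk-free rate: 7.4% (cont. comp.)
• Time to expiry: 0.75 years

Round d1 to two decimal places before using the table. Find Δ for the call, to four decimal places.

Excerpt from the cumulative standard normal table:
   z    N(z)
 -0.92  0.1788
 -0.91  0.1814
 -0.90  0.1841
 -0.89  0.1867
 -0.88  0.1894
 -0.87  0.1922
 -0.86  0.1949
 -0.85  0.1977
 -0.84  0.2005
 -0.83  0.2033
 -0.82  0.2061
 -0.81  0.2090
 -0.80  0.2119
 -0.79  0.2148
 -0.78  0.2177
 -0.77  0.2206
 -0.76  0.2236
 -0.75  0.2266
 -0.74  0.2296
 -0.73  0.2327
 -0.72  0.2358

T = 0.75;  σ√T = 0.3118
d₁ = [ln(14/20) + (0.074 + 0.36²/2)·0.75] / 0.3118 = [-0.3567 + 0.1041] / 0.3118 = -0.8101 ⇒ -0.81
N(d₁) = N(-0.81) = 0.2090
Δ_call = N(d₁) = 0.2090

0.2090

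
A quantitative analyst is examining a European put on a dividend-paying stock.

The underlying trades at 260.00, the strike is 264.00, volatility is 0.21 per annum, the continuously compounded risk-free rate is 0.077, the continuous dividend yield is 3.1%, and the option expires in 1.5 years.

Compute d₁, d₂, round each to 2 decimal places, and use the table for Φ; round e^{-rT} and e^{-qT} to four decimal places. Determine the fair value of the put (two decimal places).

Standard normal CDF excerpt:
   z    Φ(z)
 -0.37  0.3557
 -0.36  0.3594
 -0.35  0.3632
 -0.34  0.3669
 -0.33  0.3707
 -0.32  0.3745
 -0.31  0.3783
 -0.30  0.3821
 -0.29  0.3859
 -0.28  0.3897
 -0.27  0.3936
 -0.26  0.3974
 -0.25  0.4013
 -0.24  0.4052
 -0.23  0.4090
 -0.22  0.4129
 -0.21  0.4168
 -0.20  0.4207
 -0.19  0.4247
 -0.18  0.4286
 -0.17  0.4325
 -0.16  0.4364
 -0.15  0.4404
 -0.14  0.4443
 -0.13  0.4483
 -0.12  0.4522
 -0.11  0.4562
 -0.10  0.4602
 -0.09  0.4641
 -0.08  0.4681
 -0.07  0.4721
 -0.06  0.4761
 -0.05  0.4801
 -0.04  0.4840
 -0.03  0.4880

σ√T = 0.21·√1.5 = 0.2572
d₁ = [ln(260/264) + (0.077 − 0.031 + ½·0.21²)·1.5] / (σ√T) = (-0.0153 + 0.1021) / 0.2572 = 0.3375 ≈ 0.34
d₂ = 0.3375 − 0.2572 = 0.0803 ≈ 0.08
e^(−qT) = e^(−0.031·1.5) = 0.9546;  e^(−rT) = e^(−0.077·1.5) = 0.8909
N(−d₂) = N(-0.08) = 0.4681;  N(−d₁) = N(-0.34) = 0.3669
P = 264·0.8909·0.4681 − 260·0.9546·0.3669 = 110.0960 − 91.0631 = 19.0329

19.03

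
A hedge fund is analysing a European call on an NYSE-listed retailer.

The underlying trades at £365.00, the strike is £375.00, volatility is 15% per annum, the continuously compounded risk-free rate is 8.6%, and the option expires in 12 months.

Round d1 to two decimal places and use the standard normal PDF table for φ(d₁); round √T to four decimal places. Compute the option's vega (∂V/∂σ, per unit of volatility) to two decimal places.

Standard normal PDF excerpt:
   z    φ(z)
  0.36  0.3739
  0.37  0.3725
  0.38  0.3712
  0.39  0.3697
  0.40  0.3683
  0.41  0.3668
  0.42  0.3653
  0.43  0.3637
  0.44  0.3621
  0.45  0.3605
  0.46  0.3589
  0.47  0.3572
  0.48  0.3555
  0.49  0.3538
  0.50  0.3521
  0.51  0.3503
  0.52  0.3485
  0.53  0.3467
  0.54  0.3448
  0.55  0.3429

σ√T = 0.15·√1 = 0.1500
d₁ = [ln(365/375) + (0.086 + ½·0.15²)·1] / (σ√T) = (-0.0270 + 0.0972) / 0.1500 = 0.4681 which rounds to 0.47
√T = √1 = 1.0000
φ(d₁) = φ(0.47) = 0.3572
vega = S·φ(d₁)·√T = 365·0.3572·1.0000 = 130.3780

130.38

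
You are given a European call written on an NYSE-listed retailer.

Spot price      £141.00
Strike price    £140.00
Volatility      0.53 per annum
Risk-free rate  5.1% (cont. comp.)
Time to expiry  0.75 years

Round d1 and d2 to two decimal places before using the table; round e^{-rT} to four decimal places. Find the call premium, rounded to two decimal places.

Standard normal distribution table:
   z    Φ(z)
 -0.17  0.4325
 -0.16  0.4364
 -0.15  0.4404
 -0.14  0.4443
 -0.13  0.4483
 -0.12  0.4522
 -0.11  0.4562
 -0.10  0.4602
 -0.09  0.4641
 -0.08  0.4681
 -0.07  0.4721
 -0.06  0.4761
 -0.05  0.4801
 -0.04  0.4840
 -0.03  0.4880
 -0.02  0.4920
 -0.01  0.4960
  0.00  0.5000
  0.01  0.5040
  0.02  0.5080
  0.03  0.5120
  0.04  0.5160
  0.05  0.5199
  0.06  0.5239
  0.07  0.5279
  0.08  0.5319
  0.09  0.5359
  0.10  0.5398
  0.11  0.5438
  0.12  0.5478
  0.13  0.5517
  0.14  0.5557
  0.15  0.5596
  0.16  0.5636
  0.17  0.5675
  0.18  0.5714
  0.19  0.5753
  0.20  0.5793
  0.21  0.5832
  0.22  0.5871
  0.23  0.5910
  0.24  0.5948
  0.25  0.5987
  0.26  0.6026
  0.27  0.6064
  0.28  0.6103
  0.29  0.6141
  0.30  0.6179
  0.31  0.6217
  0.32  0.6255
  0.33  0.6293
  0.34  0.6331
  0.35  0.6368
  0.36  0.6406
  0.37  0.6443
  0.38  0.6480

σ√T = 0.53 × 0.8660 = 0.4590
d₁ = [ln(141/140) + (0.051 + 0.53²/2)·0.75] / 0.4590 = [0.0071 + 0.1436] / 0.4590 = 0.3283 ≈ 0.33
d₂ = d₁ − σ√T = 0.3283 − 0.4590 = -0.1307 ≈ -0.13
exp(−rT) = exp(−0.051·0.75) = 0.9625
N(d₁) = N(0.33) = 0.6293;  N(d₂) = N(-0.13) = 0.4483
C = 141·0.6293 − 140·0.9625·0.4483 = 88.7313 − 60.4084 = 28.3229

£28.32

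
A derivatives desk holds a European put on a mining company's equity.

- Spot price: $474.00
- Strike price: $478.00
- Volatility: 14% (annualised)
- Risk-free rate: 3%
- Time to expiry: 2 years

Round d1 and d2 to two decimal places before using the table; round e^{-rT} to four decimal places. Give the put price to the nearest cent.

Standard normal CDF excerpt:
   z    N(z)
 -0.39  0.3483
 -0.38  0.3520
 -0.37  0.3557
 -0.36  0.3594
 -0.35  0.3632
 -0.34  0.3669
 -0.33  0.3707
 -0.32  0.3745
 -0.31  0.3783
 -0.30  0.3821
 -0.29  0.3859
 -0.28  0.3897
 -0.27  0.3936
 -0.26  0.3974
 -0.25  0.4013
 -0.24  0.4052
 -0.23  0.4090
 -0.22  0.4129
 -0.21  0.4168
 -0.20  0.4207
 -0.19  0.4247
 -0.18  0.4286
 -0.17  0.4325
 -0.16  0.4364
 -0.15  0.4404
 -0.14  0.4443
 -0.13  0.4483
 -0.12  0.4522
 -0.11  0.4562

T = 2;  σ√T = 0.1980
d₁ = [ln(474/478) + (0.03 + 0.14²/2)·2] / 0.1980 = [-0.0084 + 0.0796] / 0.1980 = 0.3596 ⇒ 0.36
d₂ = d₁ − σ√T = 0.3596 − 0.1980 = 0.1616 ⇒ 0.16
e^(−rT) = e^(−0.03·2) = 0.9418
N(−d₂) = N(-0.16) = 0.4364;  N(−d₁) = N(-0.36) = 0.3594
P = 478·0.9418·0.4364 − 474·0.3594 = 196.4587 − 170.3556 = 26.1031

$26.10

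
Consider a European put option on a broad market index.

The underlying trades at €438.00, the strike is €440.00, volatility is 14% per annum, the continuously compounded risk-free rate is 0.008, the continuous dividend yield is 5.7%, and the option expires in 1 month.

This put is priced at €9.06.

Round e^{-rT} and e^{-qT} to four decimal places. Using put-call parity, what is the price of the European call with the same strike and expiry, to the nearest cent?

€5.31

exp(−qT) = exp(−0.057·0.08333) = 0.9953;  exp(−rT) = exp(−0.008·0.08333) = 0.9993
Put-call parity: C − P = S·e^(−qT) − K·e^(−rT) = 438·0.9953 − 440·0.9993 = 435.9414 − 439.6920 = -3.7506
C = P + (C − P) = 9.06 + (-3.7506) = 5.3094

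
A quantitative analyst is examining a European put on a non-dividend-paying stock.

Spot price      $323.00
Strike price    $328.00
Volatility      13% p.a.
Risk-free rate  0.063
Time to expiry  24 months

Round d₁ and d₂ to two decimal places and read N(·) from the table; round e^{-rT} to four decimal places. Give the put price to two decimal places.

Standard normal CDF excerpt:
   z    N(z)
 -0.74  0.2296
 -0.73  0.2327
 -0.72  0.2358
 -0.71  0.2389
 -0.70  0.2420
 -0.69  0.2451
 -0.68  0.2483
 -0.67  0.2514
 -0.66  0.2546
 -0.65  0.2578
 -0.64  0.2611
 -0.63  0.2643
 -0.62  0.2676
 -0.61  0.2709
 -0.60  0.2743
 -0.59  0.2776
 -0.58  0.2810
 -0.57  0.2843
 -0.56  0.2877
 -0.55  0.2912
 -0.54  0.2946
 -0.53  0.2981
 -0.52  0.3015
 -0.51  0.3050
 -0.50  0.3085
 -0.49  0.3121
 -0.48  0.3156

T = 2;  σ√T = 0.1838
d₁ = [ln(323/328) + (0.063 + ½·0.13²)·2] / (σ√T) = (-0.0154 + 0.1429) / 0.1838 = 0.6937 which rounds to 0.69
d₂ = 0.6937 − 0.1838 = 0.5099 which rounds to 0.51
exp(−rT) = exp(−0.063·2) = 0.8816
N(−d₂) = N(-0.51) = 0.3050;  N(−d₁) = N(-0.69) = 0.2451
P = 328·0.8816·0.3050 − 323·0.2451 = 88.1953 − 79.1673 = 9.0280

$9.03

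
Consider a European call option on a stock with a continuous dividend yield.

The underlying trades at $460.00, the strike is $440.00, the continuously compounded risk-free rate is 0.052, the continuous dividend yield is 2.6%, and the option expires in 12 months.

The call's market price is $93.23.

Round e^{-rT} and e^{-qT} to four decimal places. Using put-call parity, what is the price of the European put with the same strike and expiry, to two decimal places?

$62.74

e^(−qT) = e^(−0.026·1) = 0.9743;  e^(−rT) = e^(−0.052·1) = 0.9493
Put-call parity: C − P = S·e^(−qT) − K·e^(−rT) = 460·0.9743 − 440·0.9493 = 448.1780 − 417.6920 = 30.4860
P = C − (C − P) = 93.23 − (30.4860) = 62.7440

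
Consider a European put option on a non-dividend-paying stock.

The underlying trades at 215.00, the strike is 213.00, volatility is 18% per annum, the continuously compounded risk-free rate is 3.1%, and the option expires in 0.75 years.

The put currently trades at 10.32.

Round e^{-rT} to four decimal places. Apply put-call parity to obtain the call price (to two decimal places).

17.22

e^(−rT) = e^(−0.031·0.75) = 0.9770
Put-call parity: C − P = S − K·e^(−rT) = 215 − 213·0.9770 = 215 − 208.1010 = 6.8990
C = P + (C − P) = 10.32 + (6.8990) = 17.2190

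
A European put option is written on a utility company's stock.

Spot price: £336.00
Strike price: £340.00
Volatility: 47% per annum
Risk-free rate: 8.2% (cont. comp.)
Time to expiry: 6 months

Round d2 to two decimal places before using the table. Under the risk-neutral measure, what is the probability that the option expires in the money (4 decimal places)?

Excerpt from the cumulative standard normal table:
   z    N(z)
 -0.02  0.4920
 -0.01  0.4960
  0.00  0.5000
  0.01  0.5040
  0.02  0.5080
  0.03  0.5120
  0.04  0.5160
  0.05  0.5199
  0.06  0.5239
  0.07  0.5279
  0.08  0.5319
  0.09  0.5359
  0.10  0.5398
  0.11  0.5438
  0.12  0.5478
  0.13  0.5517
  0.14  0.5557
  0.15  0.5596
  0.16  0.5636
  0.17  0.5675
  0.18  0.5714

T = 0.5;  σ√T = 0.3323
d₁ = [ln(336/340) + (0.082 + ½·0.47²)·0.5] / (σ√T) = (-0.0118 + 0.0962) / 0.3323 = 0.2539 ≈ 0.25
d₂ = 0.2539 − 0.3323 = -0.0784 ≈ -0.08
Pr(exercise) under Q = N(−d₂) = N(0.08) = 0.5319

0.5319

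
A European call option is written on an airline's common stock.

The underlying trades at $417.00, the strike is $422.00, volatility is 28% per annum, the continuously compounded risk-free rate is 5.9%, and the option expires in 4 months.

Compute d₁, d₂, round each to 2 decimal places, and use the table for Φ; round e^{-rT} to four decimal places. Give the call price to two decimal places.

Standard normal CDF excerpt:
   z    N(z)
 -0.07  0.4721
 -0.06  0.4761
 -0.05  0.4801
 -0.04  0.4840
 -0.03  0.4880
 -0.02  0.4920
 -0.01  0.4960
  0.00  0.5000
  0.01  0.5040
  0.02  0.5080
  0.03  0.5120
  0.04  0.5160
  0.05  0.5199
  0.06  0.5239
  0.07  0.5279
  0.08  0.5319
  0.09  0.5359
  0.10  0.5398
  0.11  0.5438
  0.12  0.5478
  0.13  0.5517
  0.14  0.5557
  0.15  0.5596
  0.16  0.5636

σ√T = 0.28 × 0.5774 = 0.1617
d₁ = [ln(417/422) + (0.059 + 0.28²/2)·0.3333] / 0.1617 = [-0.0119 + 0.0327] / 0.1617 = 0.1288 → 0.13
d₂ = d₁ − σ√T = 0.1288 − 0.1617 = -0.0329 → -0.03
exp(−rT) = exp(−0.059·0.3333) = 0.9805
C = 417·N(0.13) − 422·0.9805·N(-0.03) = 417·0.5517 − 422·0.9805·0.4880 = 230.0589 − 201.9202 = 28.1387

$28.14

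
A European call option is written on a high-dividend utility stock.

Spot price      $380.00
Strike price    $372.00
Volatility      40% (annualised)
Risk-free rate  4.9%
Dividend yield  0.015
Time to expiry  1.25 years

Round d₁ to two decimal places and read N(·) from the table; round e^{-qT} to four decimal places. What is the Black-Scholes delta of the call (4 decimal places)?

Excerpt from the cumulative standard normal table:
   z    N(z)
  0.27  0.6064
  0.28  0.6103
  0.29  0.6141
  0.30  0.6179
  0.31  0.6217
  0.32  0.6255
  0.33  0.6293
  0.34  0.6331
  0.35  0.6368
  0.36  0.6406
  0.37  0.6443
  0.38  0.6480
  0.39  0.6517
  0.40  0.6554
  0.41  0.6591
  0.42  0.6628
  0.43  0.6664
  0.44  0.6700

0.6323

σ√T = 0.4·√1.25 = 0.4472
d₁ = [ln(380/372) + (0.049 − 0.015 + ½·0.4²)·1.25] / (σ√T) = (0.0213 + 0.1425) / 0.4472 = 0.3662 → 0.37
N(d₁) = N(0.37) = 0.6443
Δ_call = e^(−qT)·N(d₁) = 0.9814·0.6443 = 0.6323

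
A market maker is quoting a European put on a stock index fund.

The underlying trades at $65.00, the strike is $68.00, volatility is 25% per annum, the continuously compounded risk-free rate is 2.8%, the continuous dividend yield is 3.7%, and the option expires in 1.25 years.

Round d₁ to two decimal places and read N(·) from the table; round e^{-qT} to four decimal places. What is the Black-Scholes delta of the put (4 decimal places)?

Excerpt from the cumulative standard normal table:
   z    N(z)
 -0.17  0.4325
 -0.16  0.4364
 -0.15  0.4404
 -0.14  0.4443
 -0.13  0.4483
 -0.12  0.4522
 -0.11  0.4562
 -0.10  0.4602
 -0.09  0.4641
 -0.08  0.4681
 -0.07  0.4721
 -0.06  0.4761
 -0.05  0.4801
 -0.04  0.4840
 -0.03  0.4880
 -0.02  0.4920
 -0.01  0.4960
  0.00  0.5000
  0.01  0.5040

T = 1.25;  σ√T = 0.2795
ln(S/K) + (r − q + σ²/2)T = ln(65/68) + (0.028 − 0.037 + 0.25²/2)·1.25 = -0.0451 + 0.0278 = -0.0173
d₁ = -0.0173 / 0.2795 = -0.0619 → -0.06
N(d₁) = N(-0.06) = 0.4761
Δ_put = e^(−qT)·(N(d₁) − 1) = 0.9548·(0.4761 − 1) = -0.5002

-0.5002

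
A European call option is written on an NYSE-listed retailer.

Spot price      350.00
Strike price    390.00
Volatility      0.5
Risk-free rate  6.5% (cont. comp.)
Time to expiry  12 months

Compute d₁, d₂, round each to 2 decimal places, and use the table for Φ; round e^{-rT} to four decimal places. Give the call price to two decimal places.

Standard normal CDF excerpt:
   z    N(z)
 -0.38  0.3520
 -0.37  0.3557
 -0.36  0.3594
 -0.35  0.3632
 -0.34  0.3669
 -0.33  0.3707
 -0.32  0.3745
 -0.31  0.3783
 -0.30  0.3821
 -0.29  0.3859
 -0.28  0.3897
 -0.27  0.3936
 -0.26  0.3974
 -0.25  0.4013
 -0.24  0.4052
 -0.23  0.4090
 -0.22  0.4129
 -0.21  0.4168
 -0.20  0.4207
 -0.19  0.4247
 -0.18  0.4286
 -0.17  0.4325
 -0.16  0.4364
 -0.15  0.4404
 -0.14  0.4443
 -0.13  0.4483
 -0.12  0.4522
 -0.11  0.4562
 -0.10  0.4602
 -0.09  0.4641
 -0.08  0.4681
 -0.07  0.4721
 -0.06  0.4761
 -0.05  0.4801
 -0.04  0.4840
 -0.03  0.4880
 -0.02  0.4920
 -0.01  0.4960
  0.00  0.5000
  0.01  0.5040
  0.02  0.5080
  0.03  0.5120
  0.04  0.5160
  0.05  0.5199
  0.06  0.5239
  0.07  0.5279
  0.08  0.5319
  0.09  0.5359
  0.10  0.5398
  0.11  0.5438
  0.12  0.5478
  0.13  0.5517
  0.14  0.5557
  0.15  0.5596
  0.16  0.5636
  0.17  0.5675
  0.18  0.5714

63.17

T = 1;  σ√T = 0.5000
d₁ = [ln(350/390) + (0.065 + 0.5²/2)·1] / 0.5000 = [-0.1082 + 0.1900] / 0.5000 = 0.1636 ≈ 0.16
d₂ = d₁ − σ√T = 0.1636 − 0.5000 = -0.3364 ≈ -0.34
exp(−rT) = exp(−0.065·1) = 0.9371
N(d₁) = N(0.16) = 0.5636;  N(d₂) = N(-0.34) = 0.3669
C = 350·0.5636 − 390·0.9371·0.3669 = 197.2600 − 134.0906 = 63.1694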